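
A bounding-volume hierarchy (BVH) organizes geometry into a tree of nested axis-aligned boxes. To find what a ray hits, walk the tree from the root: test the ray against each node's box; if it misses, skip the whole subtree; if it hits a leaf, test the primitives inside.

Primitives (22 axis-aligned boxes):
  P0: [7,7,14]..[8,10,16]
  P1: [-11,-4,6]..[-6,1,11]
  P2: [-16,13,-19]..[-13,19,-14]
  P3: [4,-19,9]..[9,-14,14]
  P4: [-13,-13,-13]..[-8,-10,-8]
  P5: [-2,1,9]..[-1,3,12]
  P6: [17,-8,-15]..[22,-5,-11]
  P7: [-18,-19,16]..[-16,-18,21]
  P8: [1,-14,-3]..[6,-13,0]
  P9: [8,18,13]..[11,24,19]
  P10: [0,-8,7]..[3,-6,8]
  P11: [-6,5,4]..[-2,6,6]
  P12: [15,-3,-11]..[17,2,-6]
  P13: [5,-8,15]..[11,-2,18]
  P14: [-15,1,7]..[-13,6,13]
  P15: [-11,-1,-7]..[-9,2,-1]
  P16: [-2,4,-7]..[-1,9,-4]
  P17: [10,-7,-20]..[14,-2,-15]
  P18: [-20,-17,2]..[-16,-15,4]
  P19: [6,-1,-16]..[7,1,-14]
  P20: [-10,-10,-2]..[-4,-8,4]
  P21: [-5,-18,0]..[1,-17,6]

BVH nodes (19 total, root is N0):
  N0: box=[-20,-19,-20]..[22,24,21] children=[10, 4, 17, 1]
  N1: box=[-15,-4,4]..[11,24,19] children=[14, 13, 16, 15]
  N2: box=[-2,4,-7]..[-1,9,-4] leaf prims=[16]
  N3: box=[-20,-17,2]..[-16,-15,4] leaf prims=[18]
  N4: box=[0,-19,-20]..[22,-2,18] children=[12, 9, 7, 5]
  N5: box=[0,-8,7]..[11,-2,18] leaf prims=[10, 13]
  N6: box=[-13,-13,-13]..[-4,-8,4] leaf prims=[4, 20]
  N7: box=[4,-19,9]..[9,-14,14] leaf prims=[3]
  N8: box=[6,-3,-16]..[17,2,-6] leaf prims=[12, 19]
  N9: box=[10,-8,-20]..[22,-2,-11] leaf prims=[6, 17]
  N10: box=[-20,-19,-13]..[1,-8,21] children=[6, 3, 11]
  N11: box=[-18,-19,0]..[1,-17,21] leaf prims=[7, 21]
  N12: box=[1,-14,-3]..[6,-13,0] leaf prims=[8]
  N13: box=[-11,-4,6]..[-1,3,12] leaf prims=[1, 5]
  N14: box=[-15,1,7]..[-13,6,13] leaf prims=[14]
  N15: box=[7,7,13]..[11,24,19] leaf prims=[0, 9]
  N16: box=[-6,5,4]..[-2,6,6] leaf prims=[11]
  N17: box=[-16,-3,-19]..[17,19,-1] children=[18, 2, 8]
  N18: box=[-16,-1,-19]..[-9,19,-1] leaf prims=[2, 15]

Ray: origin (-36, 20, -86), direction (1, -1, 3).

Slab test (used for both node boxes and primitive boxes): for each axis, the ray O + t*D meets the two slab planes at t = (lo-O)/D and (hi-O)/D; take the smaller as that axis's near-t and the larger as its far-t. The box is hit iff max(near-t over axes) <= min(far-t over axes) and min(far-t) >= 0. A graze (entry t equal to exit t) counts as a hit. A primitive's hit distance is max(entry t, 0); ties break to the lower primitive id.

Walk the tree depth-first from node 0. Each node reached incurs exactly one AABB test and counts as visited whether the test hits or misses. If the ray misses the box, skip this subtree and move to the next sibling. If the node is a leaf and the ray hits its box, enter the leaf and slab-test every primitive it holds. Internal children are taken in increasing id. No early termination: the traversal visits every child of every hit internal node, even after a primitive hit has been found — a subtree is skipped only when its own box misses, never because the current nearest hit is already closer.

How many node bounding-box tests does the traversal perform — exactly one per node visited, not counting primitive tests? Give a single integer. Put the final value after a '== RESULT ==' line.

Walk:
N0 x:[16,58] y:[-4,39] z:[22,107/3] -> hit [22,107/3], descend [1, 4, 10, 17]
  N1 x:[21,47] y:[-4,24] z:[30,35] -> miss, prune
  N4 x:[36,58] y:[22,39] z:[22,104/3] -> miss, prune
  N10 x:[16,37] y:[28,39] z:[73/3,107/3] -> hit [28,107/3], descend [3, 6, 11]
    N3 x:[16,20] y:[35,37] z:[88/3,30] -> miss, prune
    N6 x:[23,32] y:[28,33] z:[73/3,30] -> hit [28,30] leaf, test {P4(miss), P20@t=28}
    N11 x:[18,37] y:[37,39] z:[86/3,107/3] -> miss, prune
  N17 x:[20,53] y:[1,23] z:[67/3,85/3] -> hit [67/3,23], descend [2, 8, 18]
    N2 x:[34,35] y:[11,16] z:[79/3,82/3] -> miss, prune
    N8 x:[42,53] y:[18,23] z:[70/3,80/3] -> miss, prune
    N18 x:[20,27] y:[1,21] z:[67/3,85/3] -> miss, prune

11 AABB tests over nodes [0, 1, 4, 10, 3, 6, 11, 17, 2, 8, 18]; 1 leaf entered; closest P20.

== RESULT ==
11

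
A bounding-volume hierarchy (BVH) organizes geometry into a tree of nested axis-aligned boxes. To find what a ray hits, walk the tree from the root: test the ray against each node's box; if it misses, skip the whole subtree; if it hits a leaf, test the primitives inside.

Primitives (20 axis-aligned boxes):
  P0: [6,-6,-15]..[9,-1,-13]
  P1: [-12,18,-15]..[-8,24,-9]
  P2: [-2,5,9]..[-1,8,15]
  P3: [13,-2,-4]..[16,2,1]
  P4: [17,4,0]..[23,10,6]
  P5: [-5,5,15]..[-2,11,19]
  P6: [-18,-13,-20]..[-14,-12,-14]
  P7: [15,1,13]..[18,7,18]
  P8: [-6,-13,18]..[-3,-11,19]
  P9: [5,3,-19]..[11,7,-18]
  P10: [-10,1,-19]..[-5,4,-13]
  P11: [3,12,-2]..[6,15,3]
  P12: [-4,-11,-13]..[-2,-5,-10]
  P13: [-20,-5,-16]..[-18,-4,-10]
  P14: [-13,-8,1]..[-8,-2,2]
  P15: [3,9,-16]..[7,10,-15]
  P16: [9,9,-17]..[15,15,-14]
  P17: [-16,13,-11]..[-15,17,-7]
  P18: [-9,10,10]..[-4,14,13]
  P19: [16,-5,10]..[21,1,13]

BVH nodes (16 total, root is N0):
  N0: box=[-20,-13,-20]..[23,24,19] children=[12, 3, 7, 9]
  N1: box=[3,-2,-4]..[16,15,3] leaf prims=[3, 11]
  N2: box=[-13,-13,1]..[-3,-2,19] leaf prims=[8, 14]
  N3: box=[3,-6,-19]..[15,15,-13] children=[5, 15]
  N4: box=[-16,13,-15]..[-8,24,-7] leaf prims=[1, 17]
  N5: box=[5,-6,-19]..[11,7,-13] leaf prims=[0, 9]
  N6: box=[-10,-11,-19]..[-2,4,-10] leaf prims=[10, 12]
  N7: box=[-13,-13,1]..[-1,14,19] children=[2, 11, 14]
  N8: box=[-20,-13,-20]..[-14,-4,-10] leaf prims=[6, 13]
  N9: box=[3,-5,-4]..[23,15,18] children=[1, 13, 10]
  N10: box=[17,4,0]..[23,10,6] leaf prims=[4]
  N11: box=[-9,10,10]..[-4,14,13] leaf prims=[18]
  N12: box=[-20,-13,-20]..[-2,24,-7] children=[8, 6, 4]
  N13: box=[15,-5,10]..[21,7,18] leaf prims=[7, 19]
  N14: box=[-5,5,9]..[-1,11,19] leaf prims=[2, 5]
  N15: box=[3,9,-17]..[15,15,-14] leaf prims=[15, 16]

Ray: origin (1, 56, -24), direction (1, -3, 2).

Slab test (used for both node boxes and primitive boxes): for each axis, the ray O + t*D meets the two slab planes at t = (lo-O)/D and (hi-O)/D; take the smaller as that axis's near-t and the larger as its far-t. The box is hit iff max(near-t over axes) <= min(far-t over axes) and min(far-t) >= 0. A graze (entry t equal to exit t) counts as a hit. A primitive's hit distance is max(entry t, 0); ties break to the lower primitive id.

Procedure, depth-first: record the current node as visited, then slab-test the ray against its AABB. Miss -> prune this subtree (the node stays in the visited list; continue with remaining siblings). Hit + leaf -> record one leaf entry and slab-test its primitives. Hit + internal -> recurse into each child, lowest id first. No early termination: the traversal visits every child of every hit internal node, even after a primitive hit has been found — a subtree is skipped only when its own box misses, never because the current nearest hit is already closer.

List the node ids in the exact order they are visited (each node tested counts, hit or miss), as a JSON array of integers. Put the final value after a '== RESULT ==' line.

Walk:
N0 x:[-21,22] y:[32/3,23] z:[2,43/2] -> hit [32/3,43/2], descend [3, 7, 9, 12]
  N3 x:[2,14] y:[41/3,62/3] z:[5/2,11/2] -> miss, prune
  N7 x:[-14,-2] y:[14,23] z:[25/2,43/2] -> miss, prune
  N9 x:[2,22] y:[41/3,61/3] z:[10,21] -> hit [41/3,61/3], descend [1, 10, 13]
    N1 x:[2,15] y:[41/3,58/3] z:[10,27/2] -> miss, prune
    N10 x:[16,22] y:[46/3,52/3] z:[12,15] -> miss, prune
    N13 x:[14,20] y:[49/3,61/3] z:[17,21] -> hit [17,20] leaf, test {P7(miss), P19@t=55/3}
  N12 x:[-21,-3] y:[32/3,23] z:[2,17/2] -> miss, prune

8 AABB tests over nodes [0, 3, 7, 9, 1, 10, 13, 12]; 1 leaf entered; closest P19.

== RESULT ==
[0, 3, 7, 9, 1, 10, 13, 12]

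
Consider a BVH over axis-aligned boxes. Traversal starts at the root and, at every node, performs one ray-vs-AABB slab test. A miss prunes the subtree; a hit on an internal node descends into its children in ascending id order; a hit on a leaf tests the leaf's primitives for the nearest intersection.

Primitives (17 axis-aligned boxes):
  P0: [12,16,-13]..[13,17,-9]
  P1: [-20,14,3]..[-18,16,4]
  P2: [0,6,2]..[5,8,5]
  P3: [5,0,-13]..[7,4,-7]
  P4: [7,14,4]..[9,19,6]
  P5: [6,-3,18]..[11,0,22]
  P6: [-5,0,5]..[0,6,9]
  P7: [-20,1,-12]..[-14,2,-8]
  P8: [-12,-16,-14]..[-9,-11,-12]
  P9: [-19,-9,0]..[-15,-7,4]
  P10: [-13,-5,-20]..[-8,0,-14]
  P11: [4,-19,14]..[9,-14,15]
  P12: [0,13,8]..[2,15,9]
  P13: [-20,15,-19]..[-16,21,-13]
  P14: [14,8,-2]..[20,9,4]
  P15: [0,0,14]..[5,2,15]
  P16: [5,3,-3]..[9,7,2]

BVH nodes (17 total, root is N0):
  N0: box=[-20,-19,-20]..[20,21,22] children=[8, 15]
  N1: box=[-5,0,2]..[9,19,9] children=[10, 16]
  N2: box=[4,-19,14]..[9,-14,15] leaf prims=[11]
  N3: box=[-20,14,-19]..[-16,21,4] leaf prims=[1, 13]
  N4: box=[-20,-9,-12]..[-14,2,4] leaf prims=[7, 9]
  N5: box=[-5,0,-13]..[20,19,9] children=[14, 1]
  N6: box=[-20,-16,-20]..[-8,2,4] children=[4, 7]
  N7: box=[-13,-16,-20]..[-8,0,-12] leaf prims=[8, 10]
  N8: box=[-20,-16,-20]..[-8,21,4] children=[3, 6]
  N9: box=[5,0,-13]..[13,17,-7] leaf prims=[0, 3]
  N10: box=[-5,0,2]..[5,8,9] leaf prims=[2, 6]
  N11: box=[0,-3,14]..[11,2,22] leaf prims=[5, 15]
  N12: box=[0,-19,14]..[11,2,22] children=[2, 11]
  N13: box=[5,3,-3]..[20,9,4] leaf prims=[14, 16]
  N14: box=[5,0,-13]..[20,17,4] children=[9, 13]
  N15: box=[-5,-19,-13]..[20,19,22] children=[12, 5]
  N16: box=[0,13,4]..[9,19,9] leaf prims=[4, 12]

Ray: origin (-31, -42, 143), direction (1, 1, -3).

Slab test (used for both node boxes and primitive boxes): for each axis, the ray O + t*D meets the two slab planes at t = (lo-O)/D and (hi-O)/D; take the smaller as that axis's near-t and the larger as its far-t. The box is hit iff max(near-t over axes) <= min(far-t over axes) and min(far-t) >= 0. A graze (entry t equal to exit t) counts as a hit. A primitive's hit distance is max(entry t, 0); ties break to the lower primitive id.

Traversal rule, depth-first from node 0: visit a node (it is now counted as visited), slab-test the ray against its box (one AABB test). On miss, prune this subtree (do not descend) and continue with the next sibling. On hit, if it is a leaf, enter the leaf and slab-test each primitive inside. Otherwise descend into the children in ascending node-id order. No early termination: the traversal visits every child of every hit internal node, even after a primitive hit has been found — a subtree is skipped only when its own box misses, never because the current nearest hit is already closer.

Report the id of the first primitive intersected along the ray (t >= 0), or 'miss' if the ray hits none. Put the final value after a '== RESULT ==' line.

Walk:
N0 x:[11,51] y:[23,63] z:[121/3,163/3] -> hit [121/3,51], descend [8, 15]
  N8 x:[11,23] y:[26,63] z:[139/3,163/3] -> miss, prune
  N15 x:[26,51] y:[23,61] z:[121/3,52] -> hit [121/3,51], descend [5, 12]
    N5 x:[26,51] y:[42,61] z:[134/3,52] -> hit [134/3,51], descend [1, 14]
      N1 x:[26,40] y:[42,61] z:[134/3,47] -> miss, prune
      N14 x:[36,51] y:[42,59] z:[139/3,52] -> hit [139/3,51], descend [9, 13]
        N9 x:[36,44] y:[42,59] z:[50,52] -> miss, prune
        N13 x:[36,51] y:[45,51] z:[139/3,146/3] -> hit [139/3,146/3] leaf, test {P14(miss), P16(miss)}
    N12 x:[31,42] y:[23,44] z:[121/3,43] -> hit [121/3,42], descend [2, 11]
      N2 x:[35,40] y:[23,28] z:[128/3,43] -> miss, prune
      N11 x:[31,42] y:[39,44] z:[121/3,43] -> hit [121/3,42] leaf, test {P5@t=121/3, P15(miss)}

Summary -> nodes [0, 8, 15, 5, 1, 14, 9, 13, 12, 2, 11]; box-tests=11; leaf-entries=2; first=P5

== RESULT ==
5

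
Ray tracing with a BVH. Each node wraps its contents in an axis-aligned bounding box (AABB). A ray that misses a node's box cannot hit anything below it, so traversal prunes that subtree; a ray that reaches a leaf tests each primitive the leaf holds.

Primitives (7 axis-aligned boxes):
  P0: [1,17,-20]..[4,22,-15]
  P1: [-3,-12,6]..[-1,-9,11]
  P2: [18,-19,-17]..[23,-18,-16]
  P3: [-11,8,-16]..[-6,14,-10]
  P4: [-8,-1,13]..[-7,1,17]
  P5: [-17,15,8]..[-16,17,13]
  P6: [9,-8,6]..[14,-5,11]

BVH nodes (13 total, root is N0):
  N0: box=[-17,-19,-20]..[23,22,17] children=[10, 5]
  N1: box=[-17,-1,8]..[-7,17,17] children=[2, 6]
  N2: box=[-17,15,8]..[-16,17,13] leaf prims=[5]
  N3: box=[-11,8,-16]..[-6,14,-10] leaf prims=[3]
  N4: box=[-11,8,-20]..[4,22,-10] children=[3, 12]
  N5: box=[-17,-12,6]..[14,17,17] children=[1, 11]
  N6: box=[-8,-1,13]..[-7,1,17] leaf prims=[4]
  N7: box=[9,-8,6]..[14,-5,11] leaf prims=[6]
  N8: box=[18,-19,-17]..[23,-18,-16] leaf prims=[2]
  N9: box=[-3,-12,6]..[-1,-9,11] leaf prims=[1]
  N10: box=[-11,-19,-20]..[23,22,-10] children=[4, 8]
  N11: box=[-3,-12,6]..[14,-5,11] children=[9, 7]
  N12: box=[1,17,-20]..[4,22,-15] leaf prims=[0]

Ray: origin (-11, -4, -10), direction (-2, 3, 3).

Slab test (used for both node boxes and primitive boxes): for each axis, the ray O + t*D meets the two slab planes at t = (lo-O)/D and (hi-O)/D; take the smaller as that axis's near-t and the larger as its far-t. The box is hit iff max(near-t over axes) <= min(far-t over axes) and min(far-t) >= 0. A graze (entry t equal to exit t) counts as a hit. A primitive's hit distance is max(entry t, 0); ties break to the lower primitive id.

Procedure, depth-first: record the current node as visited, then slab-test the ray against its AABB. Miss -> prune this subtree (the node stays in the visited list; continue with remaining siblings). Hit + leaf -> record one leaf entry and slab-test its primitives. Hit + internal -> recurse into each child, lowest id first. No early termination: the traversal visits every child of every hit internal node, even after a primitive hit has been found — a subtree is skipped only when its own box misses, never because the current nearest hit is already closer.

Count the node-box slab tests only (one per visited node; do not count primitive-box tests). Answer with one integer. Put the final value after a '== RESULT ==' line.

Trace the traversal:
N0 x:[-17,3] y:[-5,26/3] z:[-10/3,9] -> hit [-10/3,3], descend [5, 10]
  N5 x:[-25/2,3] y:[-8/3,7] z:[16/3,9] -> miss, prune
  N10 x:[-17,0] y:[-5,26/3] z:[-10/3,0] -> hit [-10/3,0], descend [4, 8]
    N4 x:[-15/2,0] y:[4,26/3] z:[-10/3,0] -> miss, prune
    N8 x:[-17,-29/2] y:[-5,-14/3] z:[-7/3,-2] -> miss, prune

order=[0, 5, 10, 4, 8]  |boxes|=5  |leaves|=0  hit=miss

== RESULT ==
5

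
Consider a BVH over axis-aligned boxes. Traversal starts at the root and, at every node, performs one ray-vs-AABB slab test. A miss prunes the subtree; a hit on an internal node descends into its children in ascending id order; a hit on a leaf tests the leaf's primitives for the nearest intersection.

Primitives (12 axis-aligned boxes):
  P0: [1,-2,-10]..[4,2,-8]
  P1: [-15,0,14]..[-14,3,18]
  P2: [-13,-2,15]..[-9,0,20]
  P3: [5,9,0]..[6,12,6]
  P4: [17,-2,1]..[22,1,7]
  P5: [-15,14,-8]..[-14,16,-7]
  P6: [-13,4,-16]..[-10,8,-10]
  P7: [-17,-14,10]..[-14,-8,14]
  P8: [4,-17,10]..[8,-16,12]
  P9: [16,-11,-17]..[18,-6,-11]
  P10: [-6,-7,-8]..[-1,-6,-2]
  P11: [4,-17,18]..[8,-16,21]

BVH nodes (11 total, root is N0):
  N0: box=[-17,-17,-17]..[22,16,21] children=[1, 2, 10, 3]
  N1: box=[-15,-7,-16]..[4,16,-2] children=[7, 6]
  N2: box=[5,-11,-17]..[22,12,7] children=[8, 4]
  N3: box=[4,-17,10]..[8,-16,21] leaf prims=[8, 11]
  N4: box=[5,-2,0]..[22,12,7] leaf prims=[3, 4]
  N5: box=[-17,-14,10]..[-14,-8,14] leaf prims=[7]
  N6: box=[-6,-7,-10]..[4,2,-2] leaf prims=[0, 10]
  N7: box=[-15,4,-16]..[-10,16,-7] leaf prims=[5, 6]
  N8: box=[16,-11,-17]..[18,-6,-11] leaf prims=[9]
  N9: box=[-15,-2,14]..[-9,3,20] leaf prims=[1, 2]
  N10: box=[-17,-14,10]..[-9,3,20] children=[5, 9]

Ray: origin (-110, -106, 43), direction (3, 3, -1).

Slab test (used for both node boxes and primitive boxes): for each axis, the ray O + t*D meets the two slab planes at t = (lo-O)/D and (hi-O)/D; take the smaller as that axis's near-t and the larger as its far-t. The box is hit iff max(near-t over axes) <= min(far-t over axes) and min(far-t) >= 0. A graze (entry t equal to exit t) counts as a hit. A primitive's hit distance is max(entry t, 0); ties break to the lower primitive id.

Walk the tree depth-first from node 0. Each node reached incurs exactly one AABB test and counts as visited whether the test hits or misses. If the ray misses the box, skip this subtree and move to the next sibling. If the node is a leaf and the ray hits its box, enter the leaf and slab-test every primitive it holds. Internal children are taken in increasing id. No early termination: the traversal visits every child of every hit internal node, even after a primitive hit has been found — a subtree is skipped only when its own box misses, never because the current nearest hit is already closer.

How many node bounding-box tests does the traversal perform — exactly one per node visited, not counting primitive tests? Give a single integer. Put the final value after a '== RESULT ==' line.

Traverse from the root:
N0 x:[31,44] y:[89/3,122/3] z:[22,60] -> hit [31,122/3], descend [1, 2, 3, 10]
  N1 x:[95/3,38] y:[33,122/3] z:[45,59] -> miss, prune
  N2 x:[115/3,44] y:[95/3,118/3] z:[36,60] -> hit [115/3,118/3], descend [4, 8]
    N4 x:[115/3,44] y:[104/3,118/3] z:[36,43] -> hit [115/3,118/3] leaf, test {P3@t=115/3, P4(miss)}
    N8 x:[42,128/3] y:[95/3,100/3] z:[54,60] -> miss, prune
  N3 x:[38,118/3] y:[89/3,30] z:[22,33] -> miss, prune
  N10 x:[31,101/3] y:[92/3,109/3] z:[23,33] -> hit [31,33], descend [5, 9]
    N5 x:[31,32] y:[92/3,98/3] z:[29,33] -> hit [31,32] leaf, test {P7@t=31}
    N9 x:[95/3,101/3] y:[104/3,109/3] z:[23,29] -> miss, prune

9 AABB tests over nodes [0, 1, 2, 4, 8, 3, 10, 5, 9]; 2 leaves entered; closest P7.

== RESULT ==
9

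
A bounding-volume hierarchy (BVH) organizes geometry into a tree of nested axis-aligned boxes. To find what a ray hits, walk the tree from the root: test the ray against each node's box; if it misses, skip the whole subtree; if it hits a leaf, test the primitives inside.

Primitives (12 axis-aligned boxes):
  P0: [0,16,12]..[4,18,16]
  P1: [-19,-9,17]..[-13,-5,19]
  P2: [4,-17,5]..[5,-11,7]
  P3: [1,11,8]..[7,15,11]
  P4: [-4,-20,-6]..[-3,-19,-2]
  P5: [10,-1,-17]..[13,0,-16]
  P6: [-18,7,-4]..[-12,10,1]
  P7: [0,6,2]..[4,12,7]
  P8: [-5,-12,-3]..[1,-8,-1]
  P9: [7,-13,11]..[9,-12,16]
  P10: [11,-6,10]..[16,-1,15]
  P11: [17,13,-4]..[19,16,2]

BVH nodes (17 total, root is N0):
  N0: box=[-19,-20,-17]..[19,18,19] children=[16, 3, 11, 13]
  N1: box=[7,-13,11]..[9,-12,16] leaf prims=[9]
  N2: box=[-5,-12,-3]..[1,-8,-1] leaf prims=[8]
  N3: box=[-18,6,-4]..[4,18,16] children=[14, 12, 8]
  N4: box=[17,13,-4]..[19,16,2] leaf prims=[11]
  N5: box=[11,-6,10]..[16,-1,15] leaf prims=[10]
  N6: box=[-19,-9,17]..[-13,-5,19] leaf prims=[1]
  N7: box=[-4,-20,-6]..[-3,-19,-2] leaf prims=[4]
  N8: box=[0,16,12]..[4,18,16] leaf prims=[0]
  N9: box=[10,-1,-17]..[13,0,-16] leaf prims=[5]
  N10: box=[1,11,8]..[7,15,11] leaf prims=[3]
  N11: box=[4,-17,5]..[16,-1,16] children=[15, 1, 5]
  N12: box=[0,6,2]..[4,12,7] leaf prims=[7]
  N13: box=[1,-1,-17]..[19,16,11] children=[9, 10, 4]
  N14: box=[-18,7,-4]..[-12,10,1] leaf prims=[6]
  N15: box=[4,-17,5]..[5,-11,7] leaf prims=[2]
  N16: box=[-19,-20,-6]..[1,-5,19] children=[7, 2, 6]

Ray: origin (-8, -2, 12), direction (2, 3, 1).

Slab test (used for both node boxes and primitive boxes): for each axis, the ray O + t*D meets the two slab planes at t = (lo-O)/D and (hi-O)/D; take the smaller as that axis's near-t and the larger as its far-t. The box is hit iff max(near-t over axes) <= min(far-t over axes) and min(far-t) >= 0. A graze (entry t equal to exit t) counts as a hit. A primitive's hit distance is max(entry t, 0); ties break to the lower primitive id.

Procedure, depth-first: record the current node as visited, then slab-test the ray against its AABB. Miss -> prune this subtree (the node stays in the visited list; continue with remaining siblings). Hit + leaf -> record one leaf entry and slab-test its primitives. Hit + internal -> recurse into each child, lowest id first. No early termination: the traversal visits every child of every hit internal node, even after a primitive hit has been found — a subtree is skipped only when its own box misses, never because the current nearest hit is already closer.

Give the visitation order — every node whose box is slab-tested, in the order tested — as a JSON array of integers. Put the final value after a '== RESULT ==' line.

Walk:
N0 x:[-11/2,27/2] y:[-6,20/3] z:[-29,7] -> hit [-11/2,20/3], descend [3, 11, 13, 16]
  N3 x:[-5,6] y:[8/3,20/3] z:[-16,4] -> hit [8/3,4], descend [8, 12, 14]
    N8 x:[4,6] y:[6,20/3] z:[0,4] -> miss, prune
    N12 x:[4,6] y:[8/3,14/3] z:[-10,-5] -> miss, prune
    N14 x:[-5,-2] y:[3,4] z:[-16,-11] -> miss, prune
  N11 x:[6,12] y:[-5,1/3] z:[-7,4] -> miss, prune
  N13 x:[9/2,27/2] y:[1/3,6] z:[-29,-1] -> miss, prune
  N16 x:[-11/2,9/2] y:[-6,-1] z:[-18,7] -> miss, prune

Visited [0, 3, 8, 12, 14, 11, 13, 16]. Tests: 8 box, 0 leaf. Nearest: miss.

== RESULT ==
[0, 3, 8, 12, 14, 11, 13, 16]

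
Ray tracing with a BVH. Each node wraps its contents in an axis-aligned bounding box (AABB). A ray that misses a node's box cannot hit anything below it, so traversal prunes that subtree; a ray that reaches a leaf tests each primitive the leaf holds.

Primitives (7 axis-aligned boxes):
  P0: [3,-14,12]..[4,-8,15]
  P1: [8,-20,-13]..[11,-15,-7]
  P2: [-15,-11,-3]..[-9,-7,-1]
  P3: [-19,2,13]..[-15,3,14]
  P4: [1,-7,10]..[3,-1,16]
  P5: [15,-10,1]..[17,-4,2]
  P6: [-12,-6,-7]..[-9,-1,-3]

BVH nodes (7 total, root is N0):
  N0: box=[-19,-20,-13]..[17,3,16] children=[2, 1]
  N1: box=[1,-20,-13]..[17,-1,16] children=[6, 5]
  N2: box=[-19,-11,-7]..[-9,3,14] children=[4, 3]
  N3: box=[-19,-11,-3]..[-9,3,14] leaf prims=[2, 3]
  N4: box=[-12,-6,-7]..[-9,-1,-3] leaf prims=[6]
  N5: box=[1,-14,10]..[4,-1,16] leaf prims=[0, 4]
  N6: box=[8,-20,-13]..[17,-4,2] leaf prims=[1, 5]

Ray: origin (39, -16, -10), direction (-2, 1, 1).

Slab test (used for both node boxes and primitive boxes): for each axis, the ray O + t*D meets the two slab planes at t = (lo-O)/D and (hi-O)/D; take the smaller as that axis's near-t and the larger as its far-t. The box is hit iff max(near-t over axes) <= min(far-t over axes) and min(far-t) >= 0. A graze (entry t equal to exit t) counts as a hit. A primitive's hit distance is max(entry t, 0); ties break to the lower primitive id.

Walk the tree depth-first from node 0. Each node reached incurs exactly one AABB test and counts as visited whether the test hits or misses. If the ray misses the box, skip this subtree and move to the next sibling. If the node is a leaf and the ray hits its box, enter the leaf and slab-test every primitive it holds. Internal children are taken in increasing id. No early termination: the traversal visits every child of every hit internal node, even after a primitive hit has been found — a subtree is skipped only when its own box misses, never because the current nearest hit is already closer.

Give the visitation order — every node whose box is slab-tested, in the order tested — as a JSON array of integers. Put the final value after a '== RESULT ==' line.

Trace the traversal:
N0 x:[11,29] y:[-4,19] z:[-3,26] -> hit [11,19], descend [1, 2]
  N1 x:[11,19] y:[-4,15] z:[-3,26] -> hit [11,15], descend [5, 6]
    N5 x:[35/2,19] y:[2,15] z:[20,26] -> miss, prune
    N6 x:[11,31/2] y:[-4,12] z:[-3,12] -> hit [11,12] leaf, test {P1(miss), P5@t=11}
  N2 x:[24,29] y:[5,19] z:[3,24] -> miss, prune

order=[0, 1, 5, 6, 2]  |boxes|=5  |leaves|=1  hit=P5

== RESULT ==
[0, 1, 5, 6, 2]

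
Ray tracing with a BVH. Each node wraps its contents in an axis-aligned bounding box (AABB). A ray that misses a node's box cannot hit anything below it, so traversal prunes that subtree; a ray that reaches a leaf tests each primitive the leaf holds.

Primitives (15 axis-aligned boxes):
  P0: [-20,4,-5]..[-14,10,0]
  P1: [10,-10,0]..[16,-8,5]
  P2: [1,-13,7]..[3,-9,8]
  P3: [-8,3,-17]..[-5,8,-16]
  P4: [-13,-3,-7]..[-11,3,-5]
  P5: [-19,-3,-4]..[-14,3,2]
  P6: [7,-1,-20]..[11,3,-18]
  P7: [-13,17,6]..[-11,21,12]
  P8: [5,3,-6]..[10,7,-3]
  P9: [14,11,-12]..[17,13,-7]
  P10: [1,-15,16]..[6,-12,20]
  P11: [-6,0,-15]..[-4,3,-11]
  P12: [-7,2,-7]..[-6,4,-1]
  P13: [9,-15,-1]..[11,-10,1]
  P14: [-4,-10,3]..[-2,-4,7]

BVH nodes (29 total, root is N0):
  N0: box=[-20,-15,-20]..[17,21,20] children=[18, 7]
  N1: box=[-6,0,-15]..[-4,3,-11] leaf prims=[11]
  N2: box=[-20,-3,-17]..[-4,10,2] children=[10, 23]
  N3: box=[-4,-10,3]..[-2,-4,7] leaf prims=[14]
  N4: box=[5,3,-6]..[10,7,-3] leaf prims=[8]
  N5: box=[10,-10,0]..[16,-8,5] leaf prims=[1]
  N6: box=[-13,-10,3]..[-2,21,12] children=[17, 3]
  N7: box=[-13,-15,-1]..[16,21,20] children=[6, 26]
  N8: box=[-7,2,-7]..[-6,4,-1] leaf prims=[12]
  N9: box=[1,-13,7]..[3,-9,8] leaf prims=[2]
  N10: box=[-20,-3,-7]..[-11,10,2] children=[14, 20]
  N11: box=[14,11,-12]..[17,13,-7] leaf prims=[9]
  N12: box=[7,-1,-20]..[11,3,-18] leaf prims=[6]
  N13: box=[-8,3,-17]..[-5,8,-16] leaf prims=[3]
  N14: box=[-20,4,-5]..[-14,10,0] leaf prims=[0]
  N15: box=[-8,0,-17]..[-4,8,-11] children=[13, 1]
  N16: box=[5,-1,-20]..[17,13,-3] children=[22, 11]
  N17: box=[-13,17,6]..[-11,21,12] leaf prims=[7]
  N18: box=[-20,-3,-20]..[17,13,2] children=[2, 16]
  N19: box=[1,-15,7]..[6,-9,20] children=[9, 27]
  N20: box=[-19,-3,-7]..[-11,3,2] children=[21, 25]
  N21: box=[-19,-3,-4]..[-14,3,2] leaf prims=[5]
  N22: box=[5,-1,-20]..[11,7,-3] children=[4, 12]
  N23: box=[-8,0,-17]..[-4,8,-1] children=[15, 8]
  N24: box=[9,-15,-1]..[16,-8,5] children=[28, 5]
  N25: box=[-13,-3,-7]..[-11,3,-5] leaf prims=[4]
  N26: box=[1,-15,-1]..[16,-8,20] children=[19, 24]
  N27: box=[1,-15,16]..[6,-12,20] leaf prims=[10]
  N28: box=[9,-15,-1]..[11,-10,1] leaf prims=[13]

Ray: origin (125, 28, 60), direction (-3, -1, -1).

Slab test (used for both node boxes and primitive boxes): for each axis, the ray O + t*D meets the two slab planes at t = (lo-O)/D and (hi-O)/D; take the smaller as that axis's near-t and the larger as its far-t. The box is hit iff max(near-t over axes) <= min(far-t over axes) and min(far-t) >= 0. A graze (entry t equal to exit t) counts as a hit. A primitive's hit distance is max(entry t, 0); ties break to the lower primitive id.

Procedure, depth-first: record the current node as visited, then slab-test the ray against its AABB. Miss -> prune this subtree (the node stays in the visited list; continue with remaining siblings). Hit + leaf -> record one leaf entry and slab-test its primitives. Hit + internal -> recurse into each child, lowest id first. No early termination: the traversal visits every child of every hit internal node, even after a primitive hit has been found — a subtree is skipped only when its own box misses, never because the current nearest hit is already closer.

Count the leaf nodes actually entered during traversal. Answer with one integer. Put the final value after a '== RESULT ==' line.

Traverse from the root:
N0 x:[36,145/3] y:[7,43] z:[40,80] -> hit [40,43], descend [7, 18]
  N7 x:[109/3,46] y:[7,43] z:[40,61] -> hit [40,43], descend [6, 26]
    N6 x:[127/3,46] y:[7,38] z:[48,57] -> miss, prune
    N26 x:[109/3,124/3] y:[36,43] z:[40,61] -> hit [40,124/3], descend [19, 24]
      N19 x:[119/3,124/3] y:[37,43] z:[40,53] -> hit [40,124/3], descend [9, 27]
        N9 x:[122/3,124/3] y:[37,41] z:[52,53] -> miss, prune
        N27 x:[119/3,124/3] y:[40,43] z:[40,44] -> hit [40,124/3] leaf, test {P10@t=40}
      N24 x:[109/3,116/3] y:[36,43] z:[55,61] -> miss, prune
  N18 x:[36,145/3] y:[15,31] z:[58,80] -> miss, prune

order=[0, 7, 6, 26, 19, 9, 27, 24, 18]  |boxes|=9  |leaves|=1  hit=P10

== RESULT ==
1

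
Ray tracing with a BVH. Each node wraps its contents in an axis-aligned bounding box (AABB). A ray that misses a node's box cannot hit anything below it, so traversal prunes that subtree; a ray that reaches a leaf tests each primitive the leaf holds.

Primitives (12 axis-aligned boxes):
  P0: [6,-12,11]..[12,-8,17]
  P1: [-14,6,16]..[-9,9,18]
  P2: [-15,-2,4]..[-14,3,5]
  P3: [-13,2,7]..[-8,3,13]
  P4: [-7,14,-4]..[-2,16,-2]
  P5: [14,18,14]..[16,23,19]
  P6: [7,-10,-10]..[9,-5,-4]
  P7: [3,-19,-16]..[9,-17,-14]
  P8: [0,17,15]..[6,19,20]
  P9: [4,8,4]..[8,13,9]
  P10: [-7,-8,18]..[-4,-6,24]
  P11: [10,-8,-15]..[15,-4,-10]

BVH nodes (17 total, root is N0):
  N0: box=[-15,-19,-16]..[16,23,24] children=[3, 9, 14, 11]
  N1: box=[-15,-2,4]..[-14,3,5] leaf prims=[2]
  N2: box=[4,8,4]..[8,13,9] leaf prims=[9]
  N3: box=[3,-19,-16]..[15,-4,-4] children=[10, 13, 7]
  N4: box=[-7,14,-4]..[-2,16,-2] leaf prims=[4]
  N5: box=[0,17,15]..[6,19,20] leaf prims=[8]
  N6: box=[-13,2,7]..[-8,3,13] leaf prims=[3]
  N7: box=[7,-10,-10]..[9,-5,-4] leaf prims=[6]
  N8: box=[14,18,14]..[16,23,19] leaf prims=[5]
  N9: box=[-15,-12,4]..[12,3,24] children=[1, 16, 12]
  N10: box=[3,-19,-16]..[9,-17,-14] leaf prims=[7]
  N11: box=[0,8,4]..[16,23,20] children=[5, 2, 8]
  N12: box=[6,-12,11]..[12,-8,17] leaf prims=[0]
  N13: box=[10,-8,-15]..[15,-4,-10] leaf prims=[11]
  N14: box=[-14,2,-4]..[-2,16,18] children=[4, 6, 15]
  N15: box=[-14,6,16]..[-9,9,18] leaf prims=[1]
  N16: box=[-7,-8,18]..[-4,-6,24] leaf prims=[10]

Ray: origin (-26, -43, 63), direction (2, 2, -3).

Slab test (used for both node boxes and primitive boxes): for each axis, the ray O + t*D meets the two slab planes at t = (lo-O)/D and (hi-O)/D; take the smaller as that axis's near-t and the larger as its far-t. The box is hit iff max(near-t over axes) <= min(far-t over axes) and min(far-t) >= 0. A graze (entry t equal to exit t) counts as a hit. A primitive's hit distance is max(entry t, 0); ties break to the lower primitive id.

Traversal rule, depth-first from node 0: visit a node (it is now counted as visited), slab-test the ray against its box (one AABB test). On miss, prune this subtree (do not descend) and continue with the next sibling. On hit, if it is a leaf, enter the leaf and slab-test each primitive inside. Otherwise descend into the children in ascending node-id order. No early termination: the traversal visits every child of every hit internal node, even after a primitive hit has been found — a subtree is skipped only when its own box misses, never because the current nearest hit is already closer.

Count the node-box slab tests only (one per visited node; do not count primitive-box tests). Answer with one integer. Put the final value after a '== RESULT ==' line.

Trace the traversal:
N0 x:[11/2,21] y:[12,33] z:[13,79/3] -> hit [13,21], descend [3, 9, 11, 14]
  N3 x:[29/2,41/2] y:[12,39/2] z:[67/3,79/3] -> miss, prune
  N9 x:[11/2,19] y:[31/2,23] z:[13,59/3] -> hit [31/2,19], descend [1, 12, 16]
    N1 x:[11/2,6] y:[41/2,23] z:[58/3,59/3] -> miss, prune
    N12 x:[16,19] y:[31/2,35/2] z:[46/3,52/3] -> hit [16,52/3] leaf, test {P0@t=16}
    N16 x:[19/2,11] y:[35/2,37/2] z:[13,15] -> miss, prune
  N11 x:[13,21] y:[51/2,33] z:[43/3,59/3] -> miss, prune
  N14 x:[6,12] y:[45/2,59/2] z:[15,67/3] -> miss, prune

8 AABB tests over nodes [0, 3, 9, 1, 12, 16, 11, 14]; 1 leaf entered; closest P0.

== RESULT ==
8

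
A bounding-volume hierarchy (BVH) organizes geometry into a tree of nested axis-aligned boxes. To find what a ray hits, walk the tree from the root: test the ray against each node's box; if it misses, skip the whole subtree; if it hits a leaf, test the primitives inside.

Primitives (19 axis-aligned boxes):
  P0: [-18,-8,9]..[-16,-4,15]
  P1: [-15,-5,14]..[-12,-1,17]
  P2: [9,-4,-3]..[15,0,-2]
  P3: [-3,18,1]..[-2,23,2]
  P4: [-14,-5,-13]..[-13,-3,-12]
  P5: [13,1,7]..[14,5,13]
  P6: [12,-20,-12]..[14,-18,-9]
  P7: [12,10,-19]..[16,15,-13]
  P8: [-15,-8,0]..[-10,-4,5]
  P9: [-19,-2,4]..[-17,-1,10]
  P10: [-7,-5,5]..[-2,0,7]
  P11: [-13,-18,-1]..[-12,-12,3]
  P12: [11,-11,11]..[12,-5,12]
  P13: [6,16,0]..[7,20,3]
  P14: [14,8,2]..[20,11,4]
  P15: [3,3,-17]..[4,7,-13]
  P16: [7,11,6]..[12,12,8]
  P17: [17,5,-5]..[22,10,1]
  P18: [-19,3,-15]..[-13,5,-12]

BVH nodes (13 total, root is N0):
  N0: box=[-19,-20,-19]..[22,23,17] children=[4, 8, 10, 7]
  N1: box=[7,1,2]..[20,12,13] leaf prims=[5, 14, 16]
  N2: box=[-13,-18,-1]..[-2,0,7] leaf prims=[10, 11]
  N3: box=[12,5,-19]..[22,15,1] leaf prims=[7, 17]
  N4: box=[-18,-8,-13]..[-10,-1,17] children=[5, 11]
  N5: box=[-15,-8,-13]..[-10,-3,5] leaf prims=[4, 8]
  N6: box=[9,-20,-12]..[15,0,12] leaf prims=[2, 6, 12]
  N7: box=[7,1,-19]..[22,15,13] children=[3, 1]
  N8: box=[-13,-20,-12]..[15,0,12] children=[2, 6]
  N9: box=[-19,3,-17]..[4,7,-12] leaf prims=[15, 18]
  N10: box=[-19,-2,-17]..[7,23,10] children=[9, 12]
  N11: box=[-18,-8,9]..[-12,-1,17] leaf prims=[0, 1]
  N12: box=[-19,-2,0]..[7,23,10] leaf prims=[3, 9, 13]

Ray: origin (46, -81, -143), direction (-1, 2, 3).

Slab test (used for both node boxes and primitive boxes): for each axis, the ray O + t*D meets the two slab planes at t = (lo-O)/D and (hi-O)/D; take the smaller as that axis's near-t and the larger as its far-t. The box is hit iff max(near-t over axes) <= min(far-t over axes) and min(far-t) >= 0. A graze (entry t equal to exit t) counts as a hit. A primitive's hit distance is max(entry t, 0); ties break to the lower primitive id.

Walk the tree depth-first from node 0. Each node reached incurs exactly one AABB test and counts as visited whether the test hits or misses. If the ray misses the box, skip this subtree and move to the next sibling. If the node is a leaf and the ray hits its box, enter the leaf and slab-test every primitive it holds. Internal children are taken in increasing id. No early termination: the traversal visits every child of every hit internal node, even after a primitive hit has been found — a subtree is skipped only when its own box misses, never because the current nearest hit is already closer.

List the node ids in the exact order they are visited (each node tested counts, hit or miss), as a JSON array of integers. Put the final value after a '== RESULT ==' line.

Traverse from the root:
N0 x:[24,65] y:[61/2,52] z:[124/3,160/3] -> hit [124/3,52], descend [4, 7, 8, 10]
  N4 x:[56,64] y:[73/2,40] z:[130/3,160/3] -> miss, prune
  N7 x:[24,39] y:[41,48] z:[124/3,52] -> miss, prune
  N8 x:[31,59] y:[61/2,81/2] z:[131/3,155/3] -> miss, prune
  N10 x:[39,65] y:[79/2,52] z:[42,51] -> hit [42,51], descend [9, 12]
    N9 x:[42,65] y:[42,44] z:[42,131/3] -> hit [42,131/3] leaf, test {P15@t=42, P18(miss)}
    N12 x:[39,65] y:[79/2,52] z:[143/3,51] -> hit [143/3,51] leaf, test {P3(miss), P9(miss), P13(miss)}

order=[0, 4, 7, 8, 10, 9, 12]  |boxes|=7  |leaves|=2  hit=P15

== RESULT ==
[0, 4, 7, 8, 10, 9, 12]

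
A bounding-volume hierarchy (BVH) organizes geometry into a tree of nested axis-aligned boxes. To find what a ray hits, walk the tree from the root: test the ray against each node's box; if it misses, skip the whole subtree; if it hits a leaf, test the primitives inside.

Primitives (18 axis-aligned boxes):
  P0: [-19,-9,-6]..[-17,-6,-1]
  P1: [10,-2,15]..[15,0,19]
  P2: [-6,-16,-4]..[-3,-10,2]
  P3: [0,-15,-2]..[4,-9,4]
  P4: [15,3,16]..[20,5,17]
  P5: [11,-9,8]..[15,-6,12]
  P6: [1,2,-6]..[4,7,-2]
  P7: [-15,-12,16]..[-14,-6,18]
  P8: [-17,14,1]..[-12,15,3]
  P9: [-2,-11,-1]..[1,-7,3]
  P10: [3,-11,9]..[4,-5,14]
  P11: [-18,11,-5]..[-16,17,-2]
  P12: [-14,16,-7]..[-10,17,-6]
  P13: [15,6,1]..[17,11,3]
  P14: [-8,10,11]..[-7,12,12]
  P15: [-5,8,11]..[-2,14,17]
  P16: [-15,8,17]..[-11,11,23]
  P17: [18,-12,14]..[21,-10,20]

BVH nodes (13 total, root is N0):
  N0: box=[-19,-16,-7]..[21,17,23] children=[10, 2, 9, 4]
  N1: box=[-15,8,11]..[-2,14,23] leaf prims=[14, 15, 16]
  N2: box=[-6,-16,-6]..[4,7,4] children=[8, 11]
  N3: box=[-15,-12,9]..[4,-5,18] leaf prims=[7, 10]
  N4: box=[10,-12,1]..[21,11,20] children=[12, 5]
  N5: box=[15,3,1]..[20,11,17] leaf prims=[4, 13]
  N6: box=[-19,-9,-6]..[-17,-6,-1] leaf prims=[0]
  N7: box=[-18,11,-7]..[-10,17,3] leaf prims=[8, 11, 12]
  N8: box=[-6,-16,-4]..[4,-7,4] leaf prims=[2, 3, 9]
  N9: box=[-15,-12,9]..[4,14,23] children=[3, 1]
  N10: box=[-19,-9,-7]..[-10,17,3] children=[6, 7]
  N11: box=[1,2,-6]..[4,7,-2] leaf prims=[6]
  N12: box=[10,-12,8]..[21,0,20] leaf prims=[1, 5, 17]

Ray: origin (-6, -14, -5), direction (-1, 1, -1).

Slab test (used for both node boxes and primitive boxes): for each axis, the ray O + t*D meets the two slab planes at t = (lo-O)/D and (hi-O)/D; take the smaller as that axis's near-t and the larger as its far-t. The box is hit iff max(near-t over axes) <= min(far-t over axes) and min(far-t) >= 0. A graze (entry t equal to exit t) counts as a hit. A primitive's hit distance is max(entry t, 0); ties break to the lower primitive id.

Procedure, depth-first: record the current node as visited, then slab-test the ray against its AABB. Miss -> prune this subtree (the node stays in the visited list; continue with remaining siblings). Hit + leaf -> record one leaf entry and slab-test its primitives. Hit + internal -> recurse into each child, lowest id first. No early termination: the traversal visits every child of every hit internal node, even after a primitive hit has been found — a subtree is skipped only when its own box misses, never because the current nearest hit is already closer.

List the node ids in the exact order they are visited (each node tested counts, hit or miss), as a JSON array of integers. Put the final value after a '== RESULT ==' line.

Traverse from the root:
N0 x:[-27,13] y:[-2,31] z:[-28,2] -> hit [-2,2], descend [2, 4, 9, 10]
  N2 x:[-10,0] y:[-2,21] z:[-9,1] -> hit [-2,0], descend [8, 11]
    N8 x:[-10,0] y:[-2,7] z:[-9,-1] -> miss, prune
    N11 x:[-10,-7] y:[16,21] z:[-3,1] -> miss, prune
  N4 x:[-27,-16] y:[2,25] z:[-25,-6] -> miss, prune
  N9 x:[-10,9] y:[2,28] z:[-28,-14] -> miss, prune
  N10 x:[4,13] y:[5,31] z:[-8,2] -> miss, prune

Summary -> nodes [0, 2, 8, 11, 4, 9, 10]; box-tests=7; leaf-entries=0; first=miss

== RESULT ==
[0, 2, 8, 11, 4, 9, 10]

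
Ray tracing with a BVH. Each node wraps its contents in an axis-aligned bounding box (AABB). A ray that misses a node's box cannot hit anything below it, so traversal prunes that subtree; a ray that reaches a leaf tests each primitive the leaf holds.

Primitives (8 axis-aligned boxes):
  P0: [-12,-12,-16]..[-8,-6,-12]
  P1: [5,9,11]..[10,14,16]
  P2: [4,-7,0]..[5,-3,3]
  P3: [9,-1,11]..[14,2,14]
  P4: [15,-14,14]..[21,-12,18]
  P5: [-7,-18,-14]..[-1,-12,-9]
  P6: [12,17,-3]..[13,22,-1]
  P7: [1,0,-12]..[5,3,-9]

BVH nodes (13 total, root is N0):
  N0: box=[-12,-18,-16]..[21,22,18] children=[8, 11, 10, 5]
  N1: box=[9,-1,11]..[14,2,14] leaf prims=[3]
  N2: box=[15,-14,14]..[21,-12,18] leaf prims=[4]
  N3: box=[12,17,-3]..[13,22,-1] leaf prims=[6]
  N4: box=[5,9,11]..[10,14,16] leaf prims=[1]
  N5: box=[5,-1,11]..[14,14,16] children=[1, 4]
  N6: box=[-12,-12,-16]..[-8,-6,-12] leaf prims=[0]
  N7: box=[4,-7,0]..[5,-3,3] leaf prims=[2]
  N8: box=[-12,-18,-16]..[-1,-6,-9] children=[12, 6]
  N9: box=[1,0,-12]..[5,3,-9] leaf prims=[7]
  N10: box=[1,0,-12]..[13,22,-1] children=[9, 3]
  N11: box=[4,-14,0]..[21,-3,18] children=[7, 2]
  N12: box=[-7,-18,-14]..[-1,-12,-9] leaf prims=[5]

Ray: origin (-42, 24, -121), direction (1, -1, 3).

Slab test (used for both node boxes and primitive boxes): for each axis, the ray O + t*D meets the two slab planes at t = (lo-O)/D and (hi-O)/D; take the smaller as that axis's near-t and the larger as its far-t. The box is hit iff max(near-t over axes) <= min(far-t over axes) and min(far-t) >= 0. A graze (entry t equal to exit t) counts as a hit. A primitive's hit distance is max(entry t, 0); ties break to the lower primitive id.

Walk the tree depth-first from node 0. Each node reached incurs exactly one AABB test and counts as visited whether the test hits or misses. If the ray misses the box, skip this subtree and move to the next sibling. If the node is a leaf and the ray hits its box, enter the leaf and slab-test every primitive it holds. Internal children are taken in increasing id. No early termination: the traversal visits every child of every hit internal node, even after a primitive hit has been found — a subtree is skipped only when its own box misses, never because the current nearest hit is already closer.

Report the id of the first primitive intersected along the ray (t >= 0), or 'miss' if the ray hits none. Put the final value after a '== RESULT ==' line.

Traverse from the root:
N0 x:[30,63] y:[2,42] z:[35,139/3] -> hit [35,42], descend [5, 8, 10, 11]
  N5 x:[47,56] y:[10,25] z:[44,137/3] -> miss, prune
  N8 x:[30,41] y:[30,42] z:[35,112/3] -> hit [35,112/3], descend [6, 12]
    N6 x:[30,34] y:[30,36] z:[35,109/3] -> miss, prune
    N12 x:[35,41] y:[36,42] z:[107/3,112/3] -> hit [36,112/3] leaf, test {P5@t=36}
  N10 x:[43,55] y:[2,24] z:[109/3,40] -> miss, prune
  N11 x:[46,63] y:[27,38] z:[121/3,139/3] -> miss, prune

Summary -> nodes [0, 5, 8, 6, 12, 10, 11]; box-tests=7; leaf-entries=1; first=P5

== RESULT ==
5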